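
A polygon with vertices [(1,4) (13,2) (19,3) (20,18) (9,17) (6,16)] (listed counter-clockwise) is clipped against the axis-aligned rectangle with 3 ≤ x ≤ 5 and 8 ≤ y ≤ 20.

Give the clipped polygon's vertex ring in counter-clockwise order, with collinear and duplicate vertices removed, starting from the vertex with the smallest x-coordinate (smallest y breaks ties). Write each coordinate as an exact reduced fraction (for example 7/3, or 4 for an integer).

1. After x ≥ 3: [(3,44/5) (3,11/3) (13,2) (19,3) (20,18) (9,17) (6,16)]
2. After x ≤ 5: [(5,68/5) (3,44/5) (3,11/3) (5,10/3)]
3. After y ≥ 8: [(5,8) (5,68/5) (3,44/5) (3,8)]
4. After y ≤ 20: [(5,8) (5,68/5) (3,44/5) (3,8)]
5. Canonical ring: [(3,8) (5,8) (5,68/5) (3,44/5)]

Clipped polygon: [(3,8) (5,8) (5,68/5) (3,44/5)]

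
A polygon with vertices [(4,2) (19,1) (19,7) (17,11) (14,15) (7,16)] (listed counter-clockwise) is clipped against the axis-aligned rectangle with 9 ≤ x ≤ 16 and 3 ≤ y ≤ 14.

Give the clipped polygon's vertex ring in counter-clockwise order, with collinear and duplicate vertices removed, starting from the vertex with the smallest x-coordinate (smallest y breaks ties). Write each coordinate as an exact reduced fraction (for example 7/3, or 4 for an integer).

Clipped polygon: [(9,3) (16,3) (16,37/3) (59/4,14) (9,14)]

1. After x ≥ 9: [(9,5/3) (19,1) (19,7) (17,11) (14,15) (9,110/7)]
2. After x ≤ 16: [(9,5/3) (16,6/5) (16,37/3) (14,15) (9,110/7)]
3. After y ≥ 3: [(9,3) (16,3) (16,37/3) (14,15) (9,110/7)]
4. After y ≤ 14: [(9,14) (9,3) (16,3) (16,37/3) (59/4,14)]
5. Canonical ring: [(9,3) (16,3) (16,37/3) (59/4,14) (9,14)]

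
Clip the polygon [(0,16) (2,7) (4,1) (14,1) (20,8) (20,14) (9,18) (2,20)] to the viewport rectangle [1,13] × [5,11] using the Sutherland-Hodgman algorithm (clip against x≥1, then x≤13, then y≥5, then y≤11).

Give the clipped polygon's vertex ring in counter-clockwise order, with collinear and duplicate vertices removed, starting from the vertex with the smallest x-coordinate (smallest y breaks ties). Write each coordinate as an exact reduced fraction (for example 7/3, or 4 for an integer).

1. After x ≥ 1: [(1,18) (1,23/2) (2,7) (4,1) (14,1) (20,8) (20,14) (9,18) (2,20)]
2. After x ≤ 13: [(1,18) (1,23/2) (2,7) (4,1) (13,1) (13,182/11) (9,18) (2,20)]
3. After y ≥ 5: [(1,18) (1,23/2) (2,7) (8/3,5) (13,5) (13,182/11) (9,18) (2,20)]
4. After y ≤ 11: [(10/9,11) (2,7) (8/3,5) (13,5) (13,11)]
5. Canonical ring: [(10/9,11) (2,7) (8/3,5) (13,5) (13,11)]

Clipped polygon: [(10/9,11) (2,7) (8/3,5) (13,5) (13,11)]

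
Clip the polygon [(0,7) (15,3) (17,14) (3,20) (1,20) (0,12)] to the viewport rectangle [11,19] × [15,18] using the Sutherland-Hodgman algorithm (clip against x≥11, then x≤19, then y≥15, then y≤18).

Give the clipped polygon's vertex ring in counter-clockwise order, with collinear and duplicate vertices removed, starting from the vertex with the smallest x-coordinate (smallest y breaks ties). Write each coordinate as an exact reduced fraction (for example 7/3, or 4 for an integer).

Clipped polygon: [(11,15) (44/3,15) (11,116/7)]

1. After x ≥ 11: [(11,61/15) (15,3) (17,14) (11,116/7)]
2. After x ≤ 19: [(11,61/15) (15,3) (17,14) (11,116/7)]
3. After y ≥ 15: [(11,15) (44/3,15) (11,116/7)]
4. After y ≤ 18: [(11,15) (44/3,15) (11,116/7)]
5. Canonical ring: [(11,15) (44/3,15) (11,116/7)]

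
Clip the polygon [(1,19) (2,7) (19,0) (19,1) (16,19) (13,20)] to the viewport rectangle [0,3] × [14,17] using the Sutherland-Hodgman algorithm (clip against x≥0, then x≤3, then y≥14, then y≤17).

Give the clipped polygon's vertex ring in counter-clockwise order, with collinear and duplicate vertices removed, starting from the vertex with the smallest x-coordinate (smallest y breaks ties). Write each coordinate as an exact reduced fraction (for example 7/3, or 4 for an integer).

Clipped polygon: [(7/6,17) (17/12,14) (3,14) (3,17)]

1. After x ≥ 0: [(1,19) (2,7) (19,0) (19,1) (16,19) (13,20)]
2. After x ≤ 3: [(3,115/6) (1,19) (2,7) (3,112/17)]
3. After y ≥ 14: [(3,14) (3,115/6) (1,19) (17/12,14)]
4. After y ≤ 17: [(3,14) (3,17) (7/6,17) (17/12,14)]
5. Canonical ring: [(7/6,17) (17/12,14) (3,14) (3,17)]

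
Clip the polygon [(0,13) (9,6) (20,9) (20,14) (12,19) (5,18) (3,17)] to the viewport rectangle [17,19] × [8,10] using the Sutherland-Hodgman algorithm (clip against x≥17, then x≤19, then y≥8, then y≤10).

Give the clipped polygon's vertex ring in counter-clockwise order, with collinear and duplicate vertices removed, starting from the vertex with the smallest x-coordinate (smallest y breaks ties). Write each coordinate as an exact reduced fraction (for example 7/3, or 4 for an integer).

Clipped polygon: [(17,90/11) (19,96/11) (19,10) (17,10)]

1. After x ≥ 17: [(17,90/11) (20,9) (20,14) (17,127/8)]
2. After x ≤ 19: [(17,90/11) (19,96/11) (19,117/8) (17,127/8)]
3. After y ≥ 8: [(17,90/11) (19,96/11) (19,117/8) (17,127/8)]
4. After y ≤ 10: [(17,10) (17,90/11) (19,96/11) (19,10)]
5. Canonical ring: [(17,90/11) (19,96/11) (19,10) (17,10)]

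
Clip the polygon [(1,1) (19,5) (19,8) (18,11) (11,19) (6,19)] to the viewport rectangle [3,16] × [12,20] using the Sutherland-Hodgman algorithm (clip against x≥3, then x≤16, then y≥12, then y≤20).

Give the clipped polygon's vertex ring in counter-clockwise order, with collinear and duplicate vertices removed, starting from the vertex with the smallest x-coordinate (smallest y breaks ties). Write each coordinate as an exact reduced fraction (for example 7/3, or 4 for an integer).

1. After x ≥ 3: [(3,41/5) (3,13/9) (19,5) (19,8) (18,11) (11,19) (6,19)]
2. After x ≤ 16: [(3,41/5) (3,13/9) (16,13/3) (16,93/7) (11,19) (6,19)]
3. After y ≥ 12: [(73/18,12) (16,12) (16,93/7) (11,19) (6,19)]
4. After y ≤ 20: [(73/18,12) (16,12) (16,93/7) (11,19) (6,19)]
5. Canonical ring: [(73/18,12) (16,12) (16,93/7) (11,19) (6,19)]

Clipped polygon: [(73/18,12) (16,12) (16,93/7) (11,19) (6,19)]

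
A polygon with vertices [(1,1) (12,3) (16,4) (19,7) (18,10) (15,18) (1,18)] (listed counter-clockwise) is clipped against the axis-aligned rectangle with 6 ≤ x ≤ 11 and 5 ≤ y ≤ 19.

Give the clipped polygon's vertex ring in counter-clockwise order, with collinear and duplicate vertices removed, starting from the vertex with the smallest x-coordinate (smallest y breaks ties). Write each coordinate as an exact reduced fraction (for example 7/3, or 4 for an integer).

1. After x ≥ 6: [(6,21/11) (12,3) (16,4) (19,7) (18,10) (15,18) (6,18)]
2. After x ≤ 11: [(6,21/11) (11,31/11) (11,18) (6,18)]
3. After y ≥ 5: [(6,5) (11,5) (11,18) (6,18)]
4. After y ≤ 19: [(6,5) (11,5) (11,18) (6,18)]
5. Canonical ring: [(6,5) (11,5) (11,18) (6,18)]

Clipped polygon: [(6,5) (11,5) (11,18) (6,18)]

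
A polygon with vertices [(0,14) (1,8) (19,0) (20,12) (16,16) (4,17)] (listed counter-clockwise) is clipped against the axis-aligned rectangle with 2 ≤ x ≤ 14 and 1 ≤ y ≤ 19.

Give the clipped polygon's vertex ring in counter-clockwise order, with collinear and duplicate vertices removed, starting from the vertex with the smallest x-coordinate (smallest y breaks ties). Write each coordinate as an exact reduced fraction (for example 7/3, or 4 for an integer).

1. After x ≥ 2: [(2,31/2) (2,68/9) (19,0) (20,12) (16,16) (4,17)]
2. After x ≤ 14: [(2,31/2) (2,68/9) (14,20/9) (14,97/6) (4,17)]
3. After y ≥ 1: [(2,31/2) (2,68/9) (14,20/9) (14,97/6) (4,17)]
4. After y ≤ 19: [(2,31/2) (2,68/9) (14,20/9) (14,97/6) (4,17)]
5. Canonical ring: [(2,68/9) (14,20/9) (14,97/6) (4,17) (2,31/2)]

Clipped polygon: [(2,68/9) (14,20/9) (14,97/6) (4,17) (2,31/2)]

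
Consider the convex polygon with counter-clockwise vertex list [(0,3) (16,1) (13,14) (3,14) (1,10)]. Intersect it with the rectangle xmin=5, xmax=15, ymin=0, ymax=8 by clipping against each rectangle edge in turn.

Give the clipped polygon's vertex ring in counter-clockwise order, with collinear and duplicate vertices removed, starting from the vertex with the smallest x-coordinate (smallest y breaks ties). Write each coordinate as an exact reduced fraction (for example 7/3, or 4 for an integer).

1. After x ≥ 5: [(5,19/8) (16,1) (13,14) (5,14)]
2. After x ≤ 15: [(5,19/8) (15,9/8) (15,16/3) (13,14) (5,14)]
3. After y ≥ 0: [(5,19/8) (15,9/8) (15,16/3) (13,14) (5,14)]
4. After y ≤ 8: [(5,8) (5,19/8) (15,9/8) (15,16/3) (187/13,8)]
5. Canonical ring: [(5,19/8) (15,9/8) (15,16/3) (187/13,8) (5,8)]

Clipped polygon: [(5,19/8) (15,9/8) (15,16/3) (187/13,8) (5,8)]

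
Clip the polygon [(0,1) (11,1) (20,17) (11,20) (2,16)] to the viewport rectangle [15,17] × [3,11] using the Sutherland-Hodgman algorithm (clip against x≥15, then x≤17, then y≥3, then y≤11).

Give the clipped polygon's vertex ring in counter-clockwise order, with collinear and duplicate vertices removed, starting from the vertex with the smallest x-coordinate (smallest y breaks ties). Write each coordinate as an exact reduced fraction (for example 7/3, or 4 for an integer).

Clipped polygon: [(15,73/9) (133/8,11) (15,11)]

1. After x ≥ 15: [(15,73/9) (20,17) (15,56/3)]
2. After x ≤ 17: [(15,73/9) (17,35/3) (17,18) (15,56/3)]
3. After y ≥ 3: [(15,73/9) (17,35/3) (17,18) (15,56/3)]
4. After y ≤ 11: [(15,11) (15,73/9) (133/8,11)]
5. Canonical ring: [(15,73/9) (133/8,11) (15,11)]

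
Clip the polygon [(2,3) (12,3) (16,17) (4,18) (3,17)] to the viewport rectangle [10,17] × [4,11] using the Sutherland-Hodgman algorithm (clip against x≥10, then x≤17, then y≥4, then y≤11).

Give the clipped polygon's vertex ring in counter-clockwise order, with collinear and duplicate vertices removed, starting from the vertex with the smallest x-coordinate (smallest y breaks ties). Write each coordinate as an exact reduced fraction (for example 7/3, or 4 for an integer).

1. After x ≥ 10: [(10,3) (12,3) (16,17) (10,35/2)]
2. After x ≤ 17: [(10,3) (12,3) (16,17) (10,35/2)]
3. After y ≥ 4: [(10,4) (86/7,4) (16,17) (10,35/2)]
4. After y ≤ 11: [(10,11) (10,4) (86/7,4) (100/7,11)]
5. Canonical ring: [(10,4) (86/7,4) (100/7,11) (10,11)]

Clipped polygon: [(10,4) (86/7,4) (100/7,11) (10,11)]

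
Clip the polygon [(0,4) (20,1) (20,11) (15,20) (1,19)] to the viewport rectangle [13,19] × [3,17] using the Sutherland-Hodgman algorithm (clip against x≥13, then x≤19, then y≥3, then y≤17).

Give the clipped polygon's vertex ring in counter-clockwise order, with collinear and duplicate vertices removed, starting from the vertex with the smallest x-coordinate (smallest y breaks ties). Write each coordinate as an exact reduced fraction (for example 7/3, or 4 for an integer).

Clipped polygon: [(13,3) (19,3) (19,64/5) (50/3,17) (13,17)]

1. After x ≥ 13: [(13,41/20) (20,1) (20,11) (15,20) (13,139/7)]
2. After x ≤ 19: [(13,41/20) (19,23/20) (19,64/5) (15,20) (13,139/7)]
3. After y ≥ 3: [(13,3) (19,3) (19,64/5) (15,20) (13,139/7)]
4. After y ≤ 17: [(13,17) (13,3) (19,3) (19,64/5) (50/3,17)]
5. Canonical ring: [(13,3) (19,3) (19,64/5) (50/3,17) (13,17)]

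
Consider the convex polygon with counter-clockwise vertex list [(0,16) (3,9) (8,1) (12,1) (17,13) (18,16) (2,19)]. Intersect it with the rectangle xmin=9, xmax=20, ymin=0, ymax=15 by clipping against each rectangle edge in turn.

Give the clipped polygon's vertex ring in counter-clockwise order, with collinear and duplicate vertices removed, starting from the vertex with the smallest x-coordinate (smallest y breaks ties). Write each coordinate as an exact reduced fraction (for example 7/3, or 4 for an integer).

1. After x ≥ 9: [(9,1) (12,1) (17,13) (18,16) (9,283/16)]
2. After x ≤ 20: [(9,1) (12,1) (17,13) (18,16) (9,283/16)]
3. After y ≥ 0: [(9,1) (12,1) (17,13) (18,16) (9,283/16)]
4. After y ≤ 15: [(9,15) (9,1) (12,1) (17,13) (53/3,15)]
5. Canonical ring: [(9,1) (12,1) (17,13) (53/3,15) (9,15)]

Clipped polygon: [(9,1) (12,1) (17,13) (53/3,15) (9,15)]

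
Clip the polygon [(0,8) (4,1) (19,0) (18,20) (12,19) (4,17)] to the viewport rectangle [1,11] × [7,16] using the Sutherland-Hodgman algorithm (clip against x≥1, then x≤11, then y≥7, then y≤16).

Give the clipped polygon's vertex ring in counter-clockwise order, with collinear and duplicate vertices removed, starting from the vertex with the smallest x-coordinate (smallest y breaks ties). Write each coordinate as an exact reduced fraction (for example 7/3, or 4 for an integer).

1. After x ≥ 1: [(1,41/4) (1,25/4) (4,1) (19,0) (18,20) (12,19) (4,17)]
2. After x ≤ 11: [(1,41/4) (1,25/4) (4,1) (11,8/15) (11,75/4) (4,17)]
3. After y ≥ 7: [(1,41/4) (1,7) (11,7) (11,75/4) (4,17)]
4. After y ≤ 16: [(32/9,16) (1,41/4) (1,7) (11,7) (11,16)]
5. Canonical ring: [(1,7) (11,7) (11,16) (32/9,16) (1,41/4)]

Clipped polygon: [(1,7) (11,7) (11,16) (32/9,16) (1,41/4)]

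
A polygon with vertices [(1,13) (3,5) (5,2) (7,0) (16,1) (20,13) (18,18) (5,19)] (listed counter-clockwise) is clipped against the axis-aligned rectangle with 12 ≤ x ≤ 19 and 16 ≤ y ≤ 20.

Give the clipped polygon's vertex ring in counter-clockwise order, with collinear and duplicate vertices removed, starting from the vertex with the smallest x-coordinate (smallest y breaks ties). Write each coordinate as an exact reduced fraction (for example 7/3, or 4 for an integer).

1. After x ≥ 12: [(12,5/9) (16,1) (20,13) (18,18) (12,240/13)]
2. After x ≤ 19: [(12,5/9) (16,1) (19,10) (19,31/2) (18,18) (12,240/13)]
3. After y ≥ 16: [(12,16) (94/5,16) (18,18) (12,240/13)]
4. After y ≤ 20: [(12,16) (94/5,16) (18,18) (12,240/13)]
5. Canonical ring: [(12,16) (94/5,16) (18,18) (12,240/13)]

Clipped polygon: [(12,16) (94/5,16) (18,18) (12,240/13)]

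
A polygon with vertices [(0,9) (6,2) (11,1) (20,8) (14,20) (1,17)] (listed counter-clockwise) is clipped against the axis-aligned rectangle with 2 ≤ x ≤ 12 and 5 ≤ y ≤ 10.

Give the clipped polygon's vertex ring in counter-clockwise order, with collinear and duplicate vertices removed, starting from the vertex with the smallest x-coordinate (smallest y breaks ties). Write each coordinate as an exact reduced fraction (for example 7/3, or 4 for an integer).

Clipped polygon: [(2,20/3) (24/7,5) (12,5) (12,10) (2,10)]

1. After x ≥ 2: [(2,20/3) (6,2) (11,1) (20,8) (14,20) (2,224/13)]
2. After x ≤ 12: [(2,20/3) (6,2) (11,1) (12,16/9) (12,254/13) (2,224/13)]
3. After y ≥ 5: [(2,20/3) (24/7,5) (12,5) (12,254/13) (2,224/13)]
4. After y ≤ 10: [(2,10) (2,20/3) (24/7,5) (12,5) (12,10)]
5. Canonical ring: [(2,20/3) (24/7,5) (12,5) (12,10) (2,10)]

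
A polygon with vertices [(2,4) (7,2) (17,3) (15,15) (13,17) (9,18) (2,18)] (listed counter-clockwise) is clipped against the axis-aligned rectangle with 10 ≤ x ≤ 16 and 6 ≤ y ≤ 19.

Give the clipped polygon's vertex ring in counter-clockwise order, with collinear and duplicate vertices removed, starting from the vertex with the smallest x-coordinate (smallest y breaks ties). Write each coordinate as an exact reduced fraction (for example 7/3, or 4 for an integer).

Clipped polygon: [(10,6) (16,6) (16,9) (15,15) (13,17) (10,71/4)]

1. After x ≥ 10: [(10,23/10) (17,3) (15,15) (13,17) (10,71/4)]
2. After x ≤ 16: [(10,23/10) (16,29/10) (16,9) (15,15) (13,17) (10,71/4)]
3. After y ≥ 6: [(10,6) (16,6) (16,9) (15,15) (13,17) (10,71/4)]
4. After y ≤ 19: [(10,6) (16,6) (16,9) (15,15) (13,17) (10,71/4)]
5. Canonical ring: [(10,6) (16,6) (16,9) (15,15) (13,17) (10,71/4)]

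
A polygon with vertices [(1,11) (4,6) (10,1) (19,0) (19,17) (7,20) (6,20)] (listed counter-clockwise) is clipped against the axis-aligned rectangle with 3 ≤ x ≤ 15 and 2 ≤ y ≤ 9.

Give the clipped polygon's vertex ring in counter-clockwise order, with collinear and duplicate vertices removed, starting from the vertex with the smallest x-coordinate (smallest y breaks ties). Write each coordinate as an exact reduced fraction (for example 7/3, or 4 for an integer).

1. After x ≥ 3: [(3,73/5) (3,23/3) (4,6) (10,1) (19,0) (19,17) (7,20) (6,20)]
2. After x ≤ 15: [(3,73/5) (3,23/3) (4,6) (10,1) (15,4/9) (15,18) (7,20) (6,20)]
3. After y ≥ 2: [(3,73/5) (3,23/3) (4,6) (44/5,2) (15,2) (15,18) (7,20) (6,20)]
4. After y ≤ 9: [(3,9) (3,23/3) (4,6) (44/5,2) (15,2) (15,9)]
5. Canonical ring: [(3,23/3) (4,6) (44/5,2) (15,2) (15,9) (3,9)]

Clipped polygon: [(3,23/3) (4,6) (44/5,2) (15,2) (15,9) (3,9)]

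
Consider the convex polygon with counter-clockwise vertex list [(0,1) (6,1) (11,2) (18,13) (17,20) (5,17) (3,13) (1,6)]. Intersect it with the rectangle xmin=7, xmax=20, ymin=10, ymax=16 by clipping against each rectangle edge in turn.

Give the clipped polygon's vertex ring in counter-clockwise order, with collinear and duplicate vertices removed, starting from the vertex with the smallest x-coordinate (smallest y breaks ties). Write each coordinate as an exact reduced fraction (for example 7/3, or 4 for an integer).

Clipped polygon: [(7,10) (177/11,10) (18,13) (123/7,16) (7,16)]

1. After x ≥ 7: [(7,6/5) (11,2) (18,13) (17,20) (7,35/2)]
2. After x ≤ 20: [(7,6/5) (11,2) (18,13) (17,20) (7,35/2)]
3. After y ≥ 10: [(7,10) (177/11,10) (18,13) (17,20) (7,35/2)]
4. After y ≤ 16: [(7,16) (7,10) (177/11,10) (18,13) (123/7,16)]
5. Canonical ring: [(7,10) (177/11,10) (18,13) (123/7,16) (7,16)]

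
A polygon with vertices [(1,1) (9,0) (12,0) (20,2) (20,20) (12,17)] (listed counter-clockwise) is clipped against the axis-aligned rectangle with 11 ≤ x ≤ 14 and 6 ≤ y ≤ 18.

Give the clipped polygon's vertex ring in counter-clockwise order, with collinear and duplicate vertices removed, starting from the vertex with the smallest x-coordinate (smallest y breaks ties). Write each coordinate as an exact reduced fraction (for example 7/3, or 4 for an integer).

1. After x ≥ 11: [(11,171/11) (11,0) (12,0) (20,2) (20,20) (12,17)]
2. After x ≤ 14: [(11,171/11) (11,0) (12,0) (14,1/2) (14,71/4) (12,17)]
3. After y ≥ 6: [(11,171/11) (11,6) (14,6) (14,71/4) (12,17)]
4. After y ≤ 18: [(11,171/11) (11,6) (14,6) (14,71/4) (12,17)]
5. Canonical ring: [(11,6) (14,6) (14,71/4) (12,17) (11,171/11)]

Clipped polygon: [(11,6) (14,6) (14,71/4) (12,17) (11,171/11)]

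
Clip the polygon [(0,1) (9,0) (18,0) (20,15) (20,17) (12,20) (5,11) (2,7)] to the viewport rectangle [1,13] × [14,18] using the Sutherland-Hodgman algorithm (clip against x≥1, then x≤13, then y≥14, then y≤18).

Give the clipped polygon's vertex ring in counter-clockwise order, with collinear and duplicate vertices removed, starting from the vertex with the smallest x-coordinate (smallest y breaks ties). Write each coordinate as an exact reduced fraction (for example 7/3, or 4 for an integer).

1. After x ≥ 1: [(1,4) (1,8/9) (9,0) (18,0) (20,15) (20,17) (12,20) (5,11) (2,7)]
2. After x ≤ 13: [(1,4) (1,8/9) (9,0) (13,0) (13,157/8) (12,20) (5,11) (2,7)]
3. After y ≥ 14: [(13,14) (13,157/8) (12,20) (22/3,14)]
4. After y ≤ 18: [(13,14) (13,18) (94/9,18) (22/3,14)]
5. Canonical ring: [(22/3,14) (13,14) (13,18) (94/9,18)]

Clipped polygon: [(22/3,14) (13,14) (13,18) (94/9,18)]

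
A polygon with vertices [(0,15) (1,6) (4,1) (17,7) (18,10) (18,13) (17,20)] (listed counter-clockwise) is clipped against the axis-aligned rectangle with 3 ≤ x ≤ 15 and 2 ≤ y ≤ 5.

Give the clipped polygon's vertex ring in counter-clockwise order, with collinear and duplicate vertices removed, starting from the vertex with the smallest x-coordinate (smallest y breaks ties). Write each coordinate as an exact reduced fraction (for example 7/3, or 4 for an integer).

1. After x ≥ 3: [(3,270/17) (3,8/3) (4,1) (17,7) (18,10) (18,13) (17,20)]
2. After x ≤ 15: [(15,330/17) (3,270/17) (3,8/3) (4,1) (15,79/13)]
3. After y ≥ 2: [(15,330/17) (3,270/17) (3,8/3) (17/5,2) (37/6,2) (15,79/13)]
4. After y ≤ 5: [(3,5) (3,8/3) (17/5,2) (37/6,2) (38/3,5)]
5. Canonical ring: [(3,8/3) (17/5,2) (37/6,2) (38/3,5) (3,5)]

Clipped polygon: [(3,8/3) (17/5,2) (37/6,2) (38/3,5) (3,5)]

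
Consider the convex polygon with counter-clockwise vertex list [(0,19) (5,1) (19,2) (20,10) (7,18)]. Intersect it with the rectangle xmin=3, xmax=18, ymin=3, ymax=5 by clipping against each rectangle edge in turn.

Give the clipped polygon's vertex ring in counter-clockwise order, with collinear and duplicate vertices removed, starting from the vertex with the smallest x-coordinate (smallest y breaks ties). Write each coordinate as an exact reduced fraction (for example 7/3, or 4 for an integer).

Clipped polygon: [(35/9,5) (40/9,3) (18,3) (18,5)]

1. After x ≥ 3: [(3,130/7) (3,41/5) (5,1) (19,2) (20,10) (7,18)]
2. After x ≤ 18: [(3,130/7) (3,41/5) (5,1) (18,27/14) (18,146/13) (7,18)]
3. After y ≥ 3: [(3,130/7) (3,41/5) (40/9,3) (18,3) (18,146/13) (7,18)]
4. After y ≤ 5: [(35/9,5) (40/9,3) (18,3) (18,5)]
5. Canonical ring: [(35/9,5) (40/9,3) (18,3) (18,5)]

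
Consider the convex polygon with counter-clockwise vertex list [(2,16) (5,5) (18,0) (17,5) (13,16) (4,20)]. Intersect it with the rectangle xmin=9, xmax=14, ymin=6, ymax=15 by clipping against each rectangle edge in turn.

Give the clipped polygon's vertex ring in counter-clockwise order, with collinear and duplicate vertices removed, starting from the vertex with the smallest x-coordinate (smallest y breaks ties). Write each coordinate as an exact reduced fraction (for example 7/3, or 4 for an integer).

1. After x ≥ 9: [(9,45/13) (18,0) (17,5) (13,16) (9,160/9)]
2. After x ≤ 14: [(9,45/13) (14,20/13) (14,53/4) (13,16) (9,160/9)]
3. After y ≥ 6: [(9,6) (14,6) (14,53/4) (13,16) (9,160/9)]
4. After y ≤ 15: [(9,15) (9,6) (14,6) (14,53/4) (147/11,15)]
5. Canonical ring: [(9,6) (14,6) (14,53/4) (147/11,15) (9,15)]

Clipped polygon: [(9,6) (14,6) (14,53/4) (147/11,15) (9,15)]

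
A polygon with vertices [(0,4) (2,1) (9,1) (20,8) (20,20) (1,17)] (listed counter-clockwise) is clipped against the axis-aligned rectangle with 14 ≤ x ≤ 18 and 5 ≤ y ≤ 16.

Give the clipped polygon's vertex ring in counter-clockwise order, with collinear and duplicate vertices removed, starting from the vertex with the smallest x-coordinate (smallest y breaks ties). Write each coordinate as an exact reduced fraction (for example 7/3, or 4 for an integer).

Clipped polygon: [(14,5) (107/7,5) (18,74/11) (18,16) (14,16)]

1. After x ≥ 14: [(14,46/11) (20,8) (20,20) (14,362/19)]
2. After x ≤ 18: [(14,46/11) (18,74/11) (18,374/19) (14,362/19)]
3. After y ≥ 5: [(14,5) (107/7,5) (18,74/11) (18,374/19) (14,362/19)]
4. After y ≤ 16: [(14,16) (14,5) (107/7,5) (18,74/11) (18,16)]
5. Canonical ring: [(14,5) (107/7,5) (18,74/11) (18,16) (14,16)]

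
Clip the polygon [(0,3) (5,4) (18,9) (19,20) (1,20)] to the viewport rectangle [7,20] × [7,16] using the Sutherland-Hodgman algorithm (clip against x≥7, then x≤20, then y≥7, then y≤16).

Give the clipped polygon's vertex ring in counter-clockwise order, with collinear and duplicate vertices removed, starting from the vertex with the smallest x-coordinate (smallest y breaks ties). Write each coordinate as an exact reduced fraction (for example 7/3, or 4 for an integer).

Clipped polygon: [(7,7) (64/5,7) (18,9) (205/11,16) (7,16)]

1. After x ≥ 7: [(7,62/13) (18,9) (19,20) (7,20)]
2. After x ≤ 20: [(7,62/13) (18,9) (19,20) (7,20)]
3. After y ≥ 7: [(7,7) (64/5,7) (18,9) (19,20) (7,20)]
4. After y ≤ 16: [(7,16) (7,7) (64/5,7) (18,9) (205/11,16)]
5. Canonical ring: [(7,7) (64/5,7) (18,9) (205/11,16) (7,16)]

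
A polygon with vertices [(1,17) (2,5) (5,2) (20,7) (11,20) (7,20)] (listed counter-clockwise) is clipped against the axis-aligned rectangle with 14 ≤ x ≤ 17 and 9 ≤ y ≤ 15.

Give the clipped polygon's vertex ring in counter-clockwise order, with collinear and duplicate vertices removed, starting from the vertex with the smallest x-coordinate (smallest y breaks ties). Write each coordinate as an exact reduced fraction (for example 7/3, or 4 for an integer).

1. After x ≥ 14: [(14,5) (20,7) (14,47/3)]
2. After x ≤ 17: [(14,5) (17,6) (17,34/3) (14,47/3)]
3. After y ≥ 9: [(14,9) (17,9) (17,34/3) (14,47/3)]
4. After y ≤ 15: [(14,15) (14,9) (17,9) (17,34/3) (188/13,15)]
5. Canonical ring: [(14,9) (17,9) (17,34/3) (188/13,15) (14,15)]

Clipped polygon: [(14,9) (17,9) (17,34/3) (188/13,15) (14,15)]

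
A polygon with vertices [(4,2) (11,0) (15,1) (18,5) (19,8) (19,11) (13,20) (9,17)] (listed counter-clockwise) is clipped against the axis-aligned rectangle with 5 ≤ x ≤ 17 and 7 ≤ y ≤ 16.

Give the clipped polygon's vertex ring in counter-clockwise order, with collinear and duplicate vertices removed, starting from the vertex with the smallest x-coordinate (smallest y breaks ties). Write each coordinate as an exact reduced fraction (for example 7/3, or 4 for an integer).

1. After x ≥ 5: [(5,5) (5,12/7) (11,0) (15,1) (18,5) (19,8) (19,11) (13,20) (9,17)]
2. After x ≤ 17: [(5,5) (5,12/7) (11,0) (15,1) (17,11/3) (17,14) (13,20) (9,17)]
3. After y ≥ 7: [(17/3,7) (17,7) (17,14) (13,20) (9,17)]
4. After y ≤ 16: [(26/3,16) (17/3,7) (17,7) (17,14) (47/3,16)]
5. Canonical ring: [(17/3,7) (17,7) (17,14) (47/3,16) (26/3,16)]

Clipped polygon: [(17/3,7) (17,7) (17,14) (47/3,16) (26/3,16)]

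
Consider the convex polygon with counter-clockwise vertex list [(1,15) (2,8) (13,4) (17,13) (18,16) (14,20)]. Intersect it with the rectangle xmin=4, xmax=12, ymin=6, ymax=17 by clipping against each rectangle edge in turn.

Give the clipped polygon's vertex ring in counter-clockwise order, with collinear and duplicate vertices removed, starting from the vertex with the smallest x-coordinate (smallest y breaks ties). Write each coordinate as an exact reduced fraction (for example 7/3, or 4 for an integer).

Clipped polygon: [(4,80/11) (15/2,6) (12,6) (12,17) (31/5,17) (4,210/13)]

1. After x ≥ 4: [(4,210/13) (4,80/11) (13,4) (17,13) (18,16) (14,20)]
2. After x ≤ 12: [(12,250/13) (4,210/13) (4,80/11) (12,48/11)]
3. After y ≥ 6: [(12,6) (12,250/13) (4,210/13) (4,80/11) (15/2,6)]
4. After y ≤ 17: [(12,6) (12,17) (31/5,17) (4,210/13) (4,80/11) (15/2,6)]
5. Canonical ring: [(4,80/11) (15/2,6) (12,6) (12,17) (31/5,17) (4,210/13)]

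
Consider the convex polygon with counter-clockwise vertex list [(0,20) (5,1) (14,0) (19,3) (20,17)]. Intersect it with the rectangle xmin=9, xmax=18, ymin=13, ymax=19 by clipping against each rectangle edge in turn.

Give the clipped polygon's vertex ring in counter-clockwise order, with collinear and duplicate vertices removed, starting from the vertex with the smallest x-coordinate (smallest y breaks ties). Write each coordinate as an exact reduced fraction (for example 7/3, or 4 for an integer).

1. After x ≥ 9: [(9,373/20) (9,5/9) (14,0) (19,3) (20,17)]
2. After x ≤ 18: [(18,173/10) (9,373/20) (9,5/9) (14,0) (18,12/5)]
3. After y ≥ 13: [(18,13) (18,173/10) (9,373/20) (9,13)]
4. After y ≤ 19: [(18,13) (18,173/10) (9,373/20) (9,13)]
5. Canonical ring: [(9,13) (18,13) (18,173/10) (9,373/20)]

Clipped polygon: [(9,13) (18,13) (18,173/10) (9,373/20)]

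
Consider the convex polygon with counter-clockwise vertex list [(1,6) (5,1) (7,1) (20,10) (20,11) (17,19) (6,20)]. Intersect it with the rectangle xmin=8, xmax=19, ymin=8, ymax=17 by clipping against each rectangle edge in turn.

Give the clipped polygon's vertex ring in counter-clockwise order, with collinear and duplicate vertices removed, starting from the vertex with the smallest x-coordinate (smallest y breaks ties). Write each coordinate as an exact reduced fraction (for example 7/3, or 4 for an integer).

1. After x ≥ 8: [(8,22/13) (20,10) (20,11) (17,19) (8,218/11)]
2. After x ≤ 19: [(8,22/13) (19,121/13) (19,41/3) (17,19) (8,218/11)]
3. After y ≥ 8: [(8,8) (154/9,8) (19,121/13) (19,41/3) (17,19) (8,218/11)]
4. After y ≤ 17: [(8,17) (8,8) (154/9,8) (19,121/13) (19,41/3) (71/4,17)]
5. Canonical ring: [(8,8) (154/9,8) (19,121/13) (19,41/3) (71/4,17) (8,17)]

Clipped polygon: [(8,8) (154/9,8) (19,121/13) (19,41/3) (71/4,17) (8,17)]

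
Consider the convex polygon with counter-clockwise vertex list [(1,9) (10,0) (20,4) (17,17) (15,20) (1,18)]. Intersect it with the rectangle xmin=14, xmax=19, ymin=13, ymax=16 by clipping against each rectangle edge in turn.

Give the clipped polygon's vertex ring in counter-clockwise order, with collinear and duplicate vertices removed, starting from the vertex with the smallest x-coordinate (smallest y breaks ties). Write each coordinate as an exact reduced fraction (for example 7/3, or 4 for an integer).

1. After x ≥ 14: [(14,8/5) (20,4) (17,17) (15,20) (14,139/7)]
2. After x ≤ 19: [(14,8/5) (19,18/5) (19,25/3) (17,17) (15,20) (14,139/7)]
3. After y ≥ 13: [(14,13) (233/13,13) (17,17) (15,20) (14,139/7)]
4. After y ≤ 16: [(14,16) (14,13) (233/13,13) (224/13,16)]
5. Canonical ring: [(14,13) (233/13,13) (224/13,16) (14,16)]

Clipped polygon: [(14,13) (233/13,13) (224/13,16) (14,16)]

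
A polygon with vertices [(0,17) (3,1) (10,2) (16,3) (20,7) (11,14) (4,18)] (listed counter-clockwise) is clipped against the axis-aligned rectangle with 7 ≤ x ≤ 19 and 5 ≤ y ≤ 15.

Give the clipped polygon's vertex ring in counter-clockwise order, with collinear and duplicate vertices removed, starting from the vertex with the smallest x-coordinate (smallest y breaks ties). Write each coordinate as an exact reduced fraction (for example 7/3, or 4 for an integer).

1. After x ≥ 7: [(7,11/7) (10,2) (16,3) (20,7) (11,14) (7,114/7)]
2. After x ≤ 19: [(7,11/7) (10,2) (16,3) (19,6) (19,70/9) (11,14) (7,114/7)]
3. After y ≥ 5: [(7,5) (18,5) (19,6) (19,70/9) (11,14) (7,114/7)]
4. After y ≤ 15: [(7,15) (7,5) (18,5) (19,6) (19,70/9) (11,14) (37/4,15)]
5. Canonical ring: [(7,5) (18,5) (19,6) (19,70/9) (11,14) (37/4,15) (7,15)]

Clipped polygon: [(7,5) (18,5) (19,6) (19,70/9) (11,14) (37/4,15) (7,15)]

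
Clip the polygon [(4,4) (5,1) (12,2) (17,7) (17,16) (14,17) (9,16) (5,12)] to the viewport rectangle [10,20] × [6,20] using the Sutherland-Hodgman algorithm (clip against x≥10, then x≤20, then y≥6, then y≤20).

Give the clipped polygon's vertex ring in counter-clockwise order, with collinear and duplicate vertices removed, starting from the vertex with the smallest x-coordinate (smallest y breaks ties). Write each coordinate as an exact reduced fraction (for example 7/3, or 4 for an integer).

Clipped polygon: [(10,6) (16,6) (17,7) (17,16) (14,17) (10,81/5)]

1. After x ≥ 10: [(10,12/7) (12,2) (17,7) (17,16) (14,17) (10,81/5)]
2. After x ≤ 20: [(10,12/7) (12,2) (17,7) (17,16) (14,17) (10,81/5)]
3. After y ≥ 6: [(10,6) (16,6) (17,7) (17,16) (14,17) (10,81/5)]
4. After y ≤ 20: [(10,6) (16,6) (17,7) (17,16) (14,17) (10,81/5)]
5. Canonical ring: [(10,6) (16,6) (17,7) (17,16) (14,17) (10,81/5)]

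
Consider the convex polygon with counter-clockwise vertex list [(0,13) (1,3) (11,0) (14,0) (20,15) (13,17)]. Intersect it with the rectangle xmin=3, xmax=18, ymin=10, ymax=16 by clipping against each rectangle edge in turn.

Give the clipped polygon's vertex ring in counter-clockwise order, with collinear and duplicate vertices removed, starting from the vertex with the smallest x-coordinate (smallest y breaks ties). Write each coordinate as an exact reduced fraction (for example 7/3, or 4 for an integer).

1. After x ≥ 3: [(3,181/13) (3,12/5) (11,0) (14,0) (20,15) (13,17)]
2. After x ≤ 18: [(3,181/13) (3,12/5) (11,0) (14,0) (18,10) (18,109/7) (13,17)]
3. After y ≥ 10: [(3,181/13) (3,10) (18,10) (18,10) (18,109/7) (13,17)]
4. After y ≤ 16: [(39/4,16) (3,181/13) (3,10) (18,10) (18,10) (18,109/7) (33/2,16)]
5. Canonical ring: [(3,10) (18,10) (18,109/7) (33/2,16) (39/4,16) (3,181/13)]

Clipped polygon: [(3,10) (18,10) (18,109/7) (33/2,16) (39/4,16) (3,181/13)]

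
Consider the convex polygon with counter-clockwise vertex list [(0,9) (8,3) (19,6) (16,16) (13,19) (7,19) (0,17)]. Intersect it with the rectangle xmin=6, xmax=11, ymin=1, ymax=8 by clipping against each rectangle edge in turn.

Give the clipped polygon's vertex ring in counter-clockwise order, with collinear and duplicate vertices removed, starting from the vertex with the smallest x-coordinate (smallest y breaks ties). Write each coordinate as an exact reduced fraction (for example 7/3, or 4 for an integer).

Clipped polygon: [(6,9/2) (8,3) (11,42/11) (11,8) (6,8)]

1. After x ≥ 6: [(6,9/2) (8,3) (19,6) (16,16) (13,19) (7,19) (6,131/7)]
2. After x ≤ 11: [(6,9/2) (8,3) (11,42/11) (11,19) (7,19) (6,131/7)]
3. After y ≥ 1: [(6,9/2) (8,3) (11,42/11) (11,19) (7,19) (6,131/7)]
4. After y ≤ 8: [(6,8) (6,9/2) (8,3) (11,42/11) (11,8)]
5. Canonical ring: [(6,9/2) (8,3) (11,42/11) (11,8) (6,8)]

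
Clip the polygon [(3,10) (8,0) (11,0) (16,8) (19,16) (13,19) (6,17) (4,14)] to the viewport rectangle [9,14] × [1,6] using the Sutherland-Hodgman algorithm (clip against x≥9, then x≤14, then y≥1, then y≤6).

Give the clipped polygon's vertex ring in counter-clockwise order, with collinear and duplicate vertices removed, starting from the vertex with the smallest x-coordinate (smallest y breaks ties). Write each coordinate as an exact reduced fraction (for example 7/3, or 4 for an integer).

1. After x ≥ 9: [(9,0) (11,0) (16,8) (19,16) (13,19) (9,125/7)]
2. After x ≤ 14: [(9,0) (11,0) (14,24/5) (14,37/2) (13,19) (9,125/7)]
3. After y ≥ 1: [(9,1) (93/8,1) (14,24/5) (14,37/2) (13,19) (9,125/7)]
4. After y ≤ 6: [(9,6) (9,1) (93/8,1) (14,24/5) (14,6)]
5. Canonical ring: [(9,1) (93/8,1) (14,24/5) (14,6) (9,6)]

Clipped polygon: [(9,1) (93/8,1) (14,24/5) (14,6) (9,6)]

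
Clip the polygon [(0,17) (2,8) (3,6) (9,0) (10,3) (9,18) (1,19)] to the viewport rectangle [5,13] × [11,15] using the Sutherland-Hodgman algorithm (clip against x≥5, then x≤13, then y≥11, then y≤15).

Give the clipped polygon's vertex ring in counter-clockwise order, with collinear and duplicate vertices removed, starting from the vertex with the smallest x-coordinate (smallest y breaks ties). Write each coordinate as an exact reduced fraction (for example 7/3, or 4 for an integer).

Clipped polygon: [(5,11) (142/15,11) (46/5,15) (5,15)]

1. After x ≥ 5: [(5,4) (9,0) (10,3) (9,18) (5,37/2)]
2. After x ≤ 13: [(5,4) (9,0) (10,3) (9,18) (5,37/2)]
3. After y ≥ 11: [(5,11) (142/15,11) (9,18) (5,37/2)]
4. After y ≤ 15: [(5,15) (5,11) (142/15,11) (46/5,15)]
5. Canonical ring: [(5,11) (142/15,11) (46/5,15) (5,15)]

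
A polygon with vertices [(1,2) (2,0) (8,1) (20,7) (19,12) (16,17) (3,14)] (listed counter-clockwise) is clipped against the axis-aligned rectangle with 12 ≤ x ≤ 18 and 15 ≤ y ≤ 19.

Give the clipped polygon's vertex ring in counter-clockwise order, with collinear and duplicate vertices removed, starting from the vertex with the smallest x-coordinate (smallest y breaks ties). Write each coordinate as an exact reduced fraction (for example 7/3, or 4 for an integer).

Clipped polygon: [(12,15) (86/5,15) (16,17) (12,209/13)]

1. After x ≥ 12: [(12,3) (20,7) (19,12) (16,17) (12,209/13)]
2. After x ≤ 18: [(12,3) (18,6) (18,41/3) (16,17) (12,209/13)]
3. After y ≥ 15: [(12,15) (86/5,15) (16,17) (12,209/13)]
4. After y ≤ 19: [(12,15) (86/5,15) (16,17) (12,209/13)]
5. Canonical ring: [(12,15) (86/5,15) (16,17) (12,209/13)]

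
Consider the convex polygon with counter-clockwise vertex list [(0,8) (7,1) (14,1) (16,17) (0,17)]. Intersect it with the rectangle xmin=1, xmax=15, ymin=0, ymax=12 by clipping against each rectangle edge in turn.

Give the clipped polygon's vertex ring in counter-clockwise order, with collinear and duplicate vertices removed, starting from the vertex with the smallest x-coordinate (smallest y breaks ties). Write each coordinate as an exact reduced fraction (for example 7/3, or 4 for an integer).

1. After x ≥ 1: [(1,7) (7,1) (14,1) (16,17) (1,17)]
2. After x ≤ 15: [(1,7) (7,1) (14,1) (15,9) (15,17) (1,17)]
3. After y ≥ 0: [(1,7) (7,1) (14,1) (15,9) (15,17) (1,17)]
4. After y ≤ 12: [(1,12) (1,7) (7,1) (14,1) (15,9) (15,12)]
5. Canonical ring: [(1,7) (7,1) (14,1) (15,9) (15,12) (1,12)]

Clipped polygon: [(1,7) (7,1) (14,1) (15,9) (15,12) (1,12)]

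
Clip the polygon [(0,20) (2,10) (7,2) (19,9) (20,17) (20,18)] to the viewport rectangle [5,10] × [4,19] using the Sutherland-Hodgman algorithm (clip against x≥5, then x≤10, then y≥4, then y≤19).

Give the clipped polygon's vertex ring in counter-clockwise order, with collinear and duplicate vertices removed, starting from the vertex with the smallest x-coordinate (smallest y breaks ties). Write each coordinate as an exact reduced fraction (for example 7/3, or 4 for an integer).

Clipped polygon: [(5,26/5) (23/4,4) (10,4) (10,19) (5,19)]

1. After x ≥ 5: [(5,39/2) (5,26/5) (7,2) (19,9) (20,17) (20,18)]
2. After x ≤ 10: [(10,19) (5,39/2) (5,26/5) (7,2) (10,15/4)]
3. After y ≥ 4: [(10,4) (10,19) (5,39/2) (5,26/5) (23/4,4)]
4. After y ≤ 19: [(10,4) (10,19) (10,19) (5,19) (5,26/5) (23/4,4)]
5. Canonical ring: [(5,26/5) (23/4,4) (10,4) (10,19) (5,19)]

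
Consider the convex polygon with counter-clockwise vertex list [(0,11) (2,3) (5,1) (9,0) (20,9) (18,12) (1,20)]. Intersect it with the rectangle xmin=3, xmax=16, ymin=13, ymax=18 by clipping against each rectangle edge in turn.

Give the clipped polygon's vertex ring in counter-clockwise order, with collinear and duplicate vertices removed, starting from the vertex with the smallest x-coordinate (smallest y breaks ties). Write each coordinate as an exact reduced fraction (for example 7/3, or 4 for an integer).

Clipped polygon: [(3,13) (127/8,13) (21/4,18) (3,18)]

1. After x ≥ 3: [(3,7/3) (5,1) (9,0) (20,9) (18,12) (3,324/17)]
2. After x ≤ 16: [(3,7/3) (5,1) (9,0) (16,63/11) (16,220/17) (3,324/17)]
3. After y ≥ 13: [(3,13) (127/8,13) (3,324/17)]
4. After y ≤ 18: [(3,18) (3,13) (127/8,13) (21/4,18)]
5. Canonical ring: [(3,13) (127/8,13) (21/4,18) (3,18)]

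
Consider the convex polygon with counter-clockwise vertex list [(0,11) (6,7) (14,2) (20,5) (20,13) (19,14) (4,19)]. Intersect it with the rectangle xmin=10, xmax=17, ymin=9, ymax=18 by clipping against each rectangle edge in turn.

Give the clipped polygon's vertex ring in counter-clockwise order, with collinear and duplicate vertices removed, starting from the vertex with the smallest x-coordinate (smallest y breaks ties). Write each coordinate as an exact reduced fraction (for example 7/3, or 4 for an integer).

1. After x ≥ 10: [(10,9/2) (14,2) (20,5) (20,13) (19,14) (10,17)]
2. After x ≤ 17: [(10,9/2) (14,2) (17,7/2) (17,44/3) (10,17)]
3. After y ≥ 9: [(10,9) (17,9) (17,44/3) (10,17)]
4. After y ≤ 18: [(10,9) (17,9) (17,44/3) (10,17)]
5. Canonical ring: [(10,9) (17,9) (17,44/3) (10,17)]

Clipped polygon: [(10,9) (17,9) (17,44/3) (10,17)]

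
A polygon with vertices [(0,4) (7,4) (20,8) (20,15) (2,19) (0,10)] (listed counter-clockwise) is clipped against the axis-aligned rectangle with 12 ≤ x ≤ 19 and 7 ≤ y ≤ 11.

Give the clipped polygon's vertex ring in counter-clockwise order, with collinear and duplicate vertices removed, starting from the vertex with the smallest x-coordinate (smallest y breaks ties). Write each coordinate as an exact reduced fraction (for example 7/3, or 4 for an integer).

1. After x ≥ 12: [(12,72/13) (20,8) (20,15) (12,151/9)]
2. After x ≤ 19: [(12,72/13) (19,100/13) (19,137/9) (12,151/9)]
3. After y ≥ 7: [(12,7) (67/4,7) (19,100/13) (19,137/9) (12,151/9)]
4. After y ≤ 11: [(12,11) (12,7) (67/4,7) (19,100/13) (19,11)]
5. Canonical ring: [(12,7) (67/4,7) (19,100/13) (19,11) (12,11)]

Clipped polygon: [(12,7) (67/4,7) (19,100/13) (19,11) (12,11)]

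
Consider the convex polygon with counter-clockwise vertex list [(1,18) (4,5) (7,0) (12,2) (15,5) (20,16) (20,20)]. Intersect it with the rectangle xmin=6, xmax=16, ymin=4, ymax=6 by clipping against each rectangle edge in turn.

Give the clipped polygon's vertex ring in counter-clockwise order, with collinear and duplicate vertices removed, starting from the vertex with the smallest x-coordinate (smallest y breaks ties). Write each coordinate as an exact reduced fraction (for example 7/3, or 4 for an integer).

Clipped polygon: [(6,4) (14,4) (15,5) (170/11,6) (6,6)]

1. After x ≥ 6: [(6,352/19) (6,5/3) (7,0) (12,2) (15,5) (20,16) (20,20)]
2. After x ≤ 16: [(16,372/19) (6,352/19) (6,5/3) (7,0) (12,2) (15,5) (16,36/5)]
3. After y ≥ 4: [(16,372/19) (6,352/19) (6,4) (14,4) (15,5) (16,36/5)]
4. After y ≤ 6: [(6,6) (6,4) (14,4) (15,5) (170/11,6)]
5. Canonical ring: [(6,4) (14,4) (15,5) (170/11,6) (6,6)]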